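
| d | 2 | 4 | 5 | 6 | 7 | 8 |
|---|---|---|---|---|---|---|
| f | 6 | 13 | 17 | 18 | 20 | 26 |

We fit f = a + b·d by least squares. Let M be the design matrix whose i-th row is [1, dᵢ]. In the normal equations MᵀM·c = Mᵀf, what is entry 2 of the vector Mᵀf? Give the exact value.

605

Entry 2 ↔ basis d, so (Mᵀf)_{2} = Σᵢ (d)·fᵢ = (2)·(6) + (4)·(13) + (5)·(17) + (6)·(18) + (7)·(20) + (8)·(26) = 605.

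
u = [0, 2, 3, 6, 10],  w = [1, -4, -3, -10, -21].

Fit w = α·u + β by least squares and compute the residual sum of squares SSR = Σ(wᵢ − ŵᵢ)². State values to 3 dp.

SSR = 8.355

Entries of XᵀX: Σu·u = 149, Σu = 21, Σ1 = 5.
Moment sums: Σu·w = -287, Σw = -37.
Eliminating β: 5·(row 1) − 21·(row 2) gives 304·α = 5·(-287) − 21·(-37) = -658, so α = -329/152.
Then β = ((-37) − 21·(-329/152))/5 = 257/152.
Residuals: -105/152, -207/152, 137/76, 197/152, -159/152; SSR = 635/76.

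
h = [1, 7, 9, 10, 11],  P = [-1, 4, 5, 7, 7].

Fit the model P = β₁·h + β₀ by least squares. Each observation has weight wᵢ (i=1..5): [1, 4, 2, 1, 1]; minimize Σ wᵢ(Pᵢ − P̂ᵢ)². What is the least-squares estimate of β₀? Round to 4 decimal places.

The normal equations are: 580·β₁ + 68·β₀ = 348;  68·β₁ + 9·β₀ = 39.
(Σwᵢ·h·h = 580, Σwᵢ·h = 68, Σwᵢ·1 = 9, Σwᵢ·h·P = 348, Σwᵢ·P = 39.)
det = 580·9 − 68² = 596.
β₁ = (348·9 − 68·39)/596 = 120/149; β₀ = (580·39 − 68·348)/596 = -261/149.

β₀ = -1.7517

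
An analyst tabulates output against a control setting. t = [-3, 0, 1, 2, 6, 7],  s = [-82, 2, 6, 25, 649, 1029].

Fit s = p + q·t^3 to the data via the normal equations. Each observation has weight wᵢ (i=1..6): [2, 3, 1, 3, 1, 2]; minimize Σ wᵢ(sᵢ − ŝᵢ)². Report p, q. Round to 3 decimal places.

The normal equations are: 12·p + 873·q = 2630;  873·p + 283605·q = 851112.
(Σwᵢ·1 = 12, Σwᵢ·t^3 = 873, Σwᵢ·t^3·t^3 = 283605, Σwᵢ·s = 2630, Σwᵢ·t^3·s = 851112.)
Δ = 12·283605 − 873² = 2641131.
p = (2630·283605 − 873·851112)/2641131 = 953458/880377; q = (12·851112 − 873·2630)/2641131 = 879706/293459.

p = 1.083, q = 2.998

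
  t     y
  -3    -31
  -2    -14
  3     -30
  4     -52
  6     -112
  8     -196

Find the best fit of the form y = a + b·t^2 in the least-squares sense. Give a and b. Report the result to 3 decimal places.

Normal-equation sums: Σ1 = 6, Σt^2 = 138, Σt^2·t^2 = 5826.
Right-hand side: Σy = -435, Σt^2·y = -18013.
Normal equations: [[6, 138]; [138, 5826]]·[a, b]ᵀ = [-435, -18013]ᵀ.
det = 6·5826 − 138² = 15912.
a = ((-435)·5826 − 138·(-18013))/15912 = -311/102; b = (6·(-18013) − 138·(-435))/15912 = -154/51.

a = -3.049, b = -3.020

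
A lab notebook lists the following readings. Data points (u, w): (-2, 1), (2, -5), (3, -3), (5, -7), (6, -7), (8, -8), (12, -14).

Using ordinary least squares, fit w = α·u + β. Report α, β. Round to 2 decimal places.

The normal system XᵀX·[α, β]ᵀ = Xᵀw is [[286, 34]; [34, 7]]·[α, β]ᵀ = [-330, -43]ᵀ.
Eliminating β: 7·(row 1) − 34·(row 2) gives 846·α = 7·(-330) − 34·(-43) = -848, so α = -424/423.
Then β = ((-43) − 34·(-424/423))/7 = -539/423.

α = -1.00, β = -1.27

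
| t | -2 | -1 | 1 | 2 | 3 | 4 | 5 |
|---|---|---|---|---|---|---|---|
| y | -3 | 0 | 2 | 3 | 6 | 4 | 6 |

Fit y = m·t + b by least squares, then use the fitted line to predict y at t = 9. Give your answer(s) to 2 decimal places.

ŷ = 11.28

Compute the Gram sums: Σt·t = 60, Σt = 12, Σ1 = 7.
Right-hand side: Σt·y = 78, Σy = 18.
det = 60·7 − 12² = 276.
m = (78·7 − 12·18)/276 = 55/46; b = (60·18 − 12·78)/276 = 12/23.
At t = 9: ŷ = (55/46)·(9) + (12/23)·(1) = 519/46.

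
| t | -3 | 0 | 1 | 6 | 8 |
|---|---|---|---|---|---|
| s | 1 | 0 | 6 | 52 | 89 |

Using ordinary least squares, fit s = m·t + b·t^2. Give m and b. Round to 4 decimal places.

m = 2.7304, b = 1.0351

MᵀM·[m, b]ᵀ = Mᵀs reads: 110·m + 702·b = 1027;  702·m + 5474·b = 7583.
Δ = 110·5474 − 702² = 109336.
m = (1027·5474 − 702·7583)/109336 = 74633/27334; b = (110·7583 − 702·1027)/109336 = 14147/13667.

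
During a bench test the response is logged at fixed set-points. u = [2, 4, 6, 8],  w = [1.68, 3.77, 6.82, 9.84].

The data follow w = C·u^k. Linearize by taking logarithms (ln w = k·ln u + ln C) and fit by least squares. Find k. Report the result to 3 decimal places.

Taking logs, ln w = k·ln u + ln C, so regress ln w on ln u.
Σln u = 5.9506, Σ(ln u)² = 9.9367, Σln w = 6.0522, Σln u·ln w = 10.3938.
Equations: 9.9367·k + 5.9506·ln C = 10.3938;  5.9506·k + 4·ln C = 6.0522.
Δ = 9.9367·4 − (5.9506)² = 4.3368; k = (10.3938·4 − 5.9506·6.0522)/4.3368 = 1.28223, ln C = (9.9367·6.0522 − 5.9506·10.3938)/4.3368 = -0.39447.

k = 1.282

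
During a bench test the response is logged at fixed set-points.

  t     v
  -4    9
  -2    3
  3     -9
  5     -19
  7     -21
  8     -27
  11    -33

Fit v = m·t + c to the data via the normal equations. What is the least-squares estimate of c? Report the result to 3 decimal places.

Sums needed: Σt·t = 288, Σt = 28, Σ1 = 7.
For Aᵀv: Σt·v = -890, Σv = -97.
Determinant 288·7 − 28² = 1232.
m = ((-890)·7 − 28·(-97))/1232 = -251/88; c = (288·(-97) − 28·(-890))/1232 = -377/154.

c = -2.448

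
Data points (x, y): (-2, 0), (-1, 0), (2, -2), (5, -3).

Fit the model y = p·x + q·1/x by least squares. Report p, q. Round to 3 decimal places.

From the data, Σx·x = 34, Σx·1/x = 4, Σ1/x·1/x = 77/50.
Right-hand side: Σx·y = -19, Σ1/x·y = -8/5.
MᵀM·[p, q]ᵀ = Mᵀy becomes [[34, 4]; [4, 77/50]]·[p, q]ᵀ = [-19, -8/5]ᵀ.
Δ = 34·(77/50) − 4² = 909/25.
p = ((-19)·(77/50) − 4·(-8/5))/(909/25) = -127/202; q = (34·(-8/5) − 4·(-19))/(909/25) = 60/101.

p = -0.629, q = 0.594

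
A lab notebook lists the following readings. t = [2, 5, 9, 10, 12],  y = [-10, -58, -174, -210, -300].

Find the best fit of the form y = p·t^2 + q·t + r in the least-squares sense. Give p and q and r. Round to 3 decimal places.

p = -1.876, q = -2.649, r = 2.587

Compute the Gram sums: Σt^2·t^2 = 37938, Σt^2·t = 3590, Σt^2 = 354, Σt·t = 354, Σt = 38, Σ1 = 5.
Moment sums: Σt^2·y = -79784, Σt·y = -7576, Σy = -752.
Normal equations: [[37938, 3590, 354]; [3590, 354, 38]; [354, 38, 5]]·[p, q, r]ᵀ = [-79784, -7576, -752]ᵀ.
Inverting the 3×3 Gram matrix, [p, q, r]ᵀ = [-4421/2356, -6241/2356, 1524/589]ᵀ.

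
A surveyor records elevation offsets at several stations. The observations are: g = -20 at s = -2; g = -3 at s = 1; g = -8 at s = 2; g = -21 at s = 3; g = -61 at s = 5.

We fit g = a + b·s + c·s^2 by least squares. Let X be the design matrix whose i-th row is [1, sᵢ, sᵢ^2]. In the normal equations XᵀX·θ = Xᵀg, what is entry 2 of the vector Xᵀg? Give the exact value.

-347

Entry 2 ↔ basis s, so (Xᵀg)_{2} = Σᵢ (s)·gᵢ = (-2)·(-20) + (1)·(-3) + (2)·(-8) + (3)·(-21) + (5)·(-61) = -347.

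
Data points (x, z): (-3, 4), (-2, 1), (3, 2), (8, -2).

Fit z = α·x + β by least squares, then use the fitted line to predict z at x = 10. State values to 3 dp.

ẑ = -2.227

With design matrix A, AᵀA = [[86, 6]; [6, 4]] and Aᵀz = [-24, 5]ᵀ.
Δ = 86·4 − 6² = 308.
α = ((-24)·4 − 6·5)/308 = -9/22; β = (86·5 − 6·(-24))/308 = 41/22.
At x = 10: ẑ = (-9/22)·(10) + (41/22)·(1) = -49/22.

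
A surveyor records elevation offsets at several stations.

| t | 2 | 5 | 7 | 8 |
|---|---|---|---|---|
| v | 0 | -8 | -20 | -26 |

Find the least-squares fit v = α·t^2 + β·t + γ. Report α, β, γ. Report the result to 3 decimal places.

Normal-equation sums: Σt^2·t^2 = 7138, Σt^2·t = 988, Σt^2 = 142, Σt·t = 142, Σt = 22, Σ1 = 4.
Right-hand side: Σt^2·v = -2844, Σt·v = -388, Σv = -54.
Solving the 3×3 system (Gaussian elimination) gives α = -35/66, β = 59/66, γ = 9/22.

α = -0.530, β = 0.894, γ = 0.409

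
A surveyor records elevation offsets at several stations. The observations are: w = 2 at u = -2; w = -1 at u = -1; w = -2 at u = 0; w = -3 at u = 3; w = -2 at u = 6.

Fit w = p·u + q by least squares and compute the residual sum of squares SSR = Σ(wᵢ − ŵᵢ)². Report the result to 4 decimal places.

Sums needed: Σu·u = 50, Σu = 6, Σ1 = 5.
Right-hand side: Σu·w = -24, Σw = -6.
Normal equations: [[50, 6]; [6, 5]]·[p, q]ᵀ = [-24, -6]ᵀ.
Eliminating q: 5·(row 1) − 6·(row 2) gives 214·p = 5·(-24) − 6·(-6) = -84, so p = -42/107.
Then q = ((-6) − 6·(-42/107))/5 = -78/107.
Residuals: 208/107, -71/107, -136/107, -117/107, 116/107; SSR = 878/107.

SSR = 8.2056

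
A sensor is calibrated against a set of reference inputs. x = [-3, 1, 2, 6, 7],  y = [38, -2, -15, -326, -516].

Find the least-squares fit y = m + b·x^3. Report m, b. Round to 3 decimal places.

The normal equations are: 5·m + 541·b = -821;  541·m + 165099·b = -248552.
(Σ1 = 5, Σx^3 = 541, Σx^3·x^3 = 165099, Σy = -821, Σx^3·y = -248552.)
Determinant 5·165099 − 541² = 532814.
m = ((-821)·165099 − 541·(-248552))/532814 = -1079647/532814; b = (5·(-248552) − 541·(-821))/532814 = -798599/532814.

m = -2.026, b = -1.499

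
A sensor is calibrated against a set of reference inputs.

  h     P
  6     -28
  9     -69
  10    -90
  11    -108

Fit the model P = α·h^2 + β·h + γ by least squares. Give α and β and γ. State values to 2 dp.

α = -1.04, β = 1.55, γ = 0.30

The normal equations are: 32498·α + 3276·β + 338·γ = -28665;  3276·α + 338·β + 36·γ = -2877;  338·α + 36·β + 4·γ = -295.
(Σh^2·h^2 = 32498, Σh^2·h = 3276, Σh^2 = 338, Σh·h = 338, Σh = 36, Σ1 = 4, Σh^2·P = -28665, Σh·P = -2877, ΣP = -295.)
Solving the 3×3 system (Gaussian elimination) gives α = -377/362, β = 561/362, γ = 55/181.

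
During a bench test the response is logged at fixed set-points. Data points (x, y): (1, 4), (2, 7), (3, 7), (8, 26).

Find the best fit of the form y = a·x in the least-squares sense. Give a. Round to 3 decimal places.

a = 3.167

Setting ∂/∂a … = 0 gives: 78·a = 247.
Hence a = 247 / 78 ≈ 3.16667.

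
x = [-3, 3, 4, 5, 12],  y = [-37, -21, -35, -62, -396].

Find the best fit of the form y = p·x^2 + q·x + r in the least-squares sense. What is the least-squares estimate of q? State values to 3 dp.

q = 2.953

Normal-equation sums: Σx^2·x^2 = 21779, Σx^2·x = 1917, Σx^2 = 203, Σx·x = 203, Σx = 21, Σ1 = 5.
And Σx^2·y = -59656, Σx·y = -5154, Σy = -551.
AᵀA·[p, q, r]ᵀ = Aᵀy becomes [[21779, 1917, 203]; [1917, 203, 21]; [203, 21, 5]]·[p, q, r]ᵀ = [-59656, -5154, -551]ᵀ.
Row-reducing yields p = -1572101/526404, q = 518183/175468, r = -355763/263202.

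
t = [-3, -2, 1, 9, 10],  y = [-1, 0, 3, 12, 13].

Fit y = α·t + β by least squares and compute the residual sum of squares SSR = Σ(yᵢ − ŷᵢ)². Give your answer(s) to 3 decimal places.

Forming MᵀM = [[195, 15]; [15, 5]] and Mᵀy = [244, 27]ᵀ gives MᵀM·[α, β]ᵀ = Mᵀy.
Determinant 195·5 − 15² = 750.
α = (244·5 − 15·27)/750 = 163/150; β = (195·27 − 15·244)/750 = 107/50.
Residuals: 3/25, 1/30, -17/75, 2/25, -1/150; SSR = 11/150.

SSR = 0.073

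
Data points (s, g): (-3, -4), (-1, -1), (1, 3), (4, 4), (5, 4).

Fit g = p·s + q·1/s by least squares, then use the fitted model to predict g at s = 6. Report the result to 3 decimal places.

ĝ = 5.495

With design matrix X, XᵀX = [[52, 5]; [5, 7969/3600]] and Xᵀg = [52, 107/15]ᵀ.
Δ = 52·(7969/3600) − 5² = 81097/900.
p = (52·(7969/3600) − 5·(107/15))/(81097/900) = 71497/81097; q = (52·(107/15) − 5·52)/(81097/900) = 99840/81097.
At s = 6: ĝ = (71497/81097)·(6) + (99840/81097)·(1/6) = 445622/81097.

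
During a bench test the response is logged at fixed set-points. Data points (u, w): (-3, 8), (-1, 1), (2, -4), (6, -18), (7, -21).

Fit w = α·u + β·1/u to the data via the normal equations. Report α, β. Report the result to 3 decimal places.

α = -3.035, β = 2.489

Sums needed: Σu·u = 99, Σu·1/u = 5, Σ1/u·1/u = 1243/882.
And Σu·w = -288, Σ1/u·w = -35/3.
Determinant 99·(1243/882) − 5² = 11223/98.
α = ((-288)·(1243/882) − 5·(-35/3))/(11223/98) = -102178/33669; β = (99·(-35/3) − 5·(-288))/(11223/98) = 9310/3741.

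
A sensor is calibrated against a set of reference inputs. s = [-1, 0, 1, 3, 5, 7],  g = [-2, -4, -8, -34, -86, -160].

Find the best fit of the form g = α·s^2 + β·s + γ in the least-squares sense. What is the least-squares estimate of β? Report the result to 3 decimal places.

β = -2.186

The normal system MᵀM·[α, β, γ]ᵀ = Mᵀg is [[3109, 495, 85]; [495, 85, 15]; [85, 15, 6]]·[α, β, γ]ᵀ = [-10306, -1658, -294]ᵀ.
Inverting the 3×3 Gram matrix, [α, β, γ]ᵀ = [-9285/3202, -34993/16010, -3932/1601]ᵀ.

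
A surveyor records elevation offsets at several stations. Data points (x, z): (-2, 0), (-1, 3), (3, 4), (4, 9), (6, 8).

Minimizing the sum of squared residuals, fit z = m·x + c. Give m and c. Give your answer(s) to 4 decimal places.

The normal equations are: 66·m + 10·c = 93;  10·m + 5·c = 24.
(Σx·x = 66, Σx = 10, Σ1 = 5, Σx·z = 93, Σz = 24.)
Eliminating c: 5·(row 1) − 10·(row 2) gives 230·m = 5·93 − 10·24 = 225, so m = 45/46.
Then c = (24 − 10·(45/46))/5 = 327/115.

m = 0.9783, c = 2.8435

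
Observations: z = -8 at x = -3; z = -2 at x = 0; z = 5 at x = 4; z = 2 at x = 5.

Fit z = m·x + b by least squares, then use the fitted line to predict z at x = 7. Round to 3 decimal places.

ẑ = 7.098

Entries of AᵀA: Σx·x = 50, Σx = 6, Σ1 = 4.
For Aᵀz: Σx·z = 54, Σz = -3.
det = 50·4 − 6² = 164.
m = (54·4 − 6·(-3))/164 = 117/82; b = (50·(-3) − 6·54)/164 = -237/82.
At x = 7: ẑ = (117/82)·(7) + (-237/82)·(1) = 291/41.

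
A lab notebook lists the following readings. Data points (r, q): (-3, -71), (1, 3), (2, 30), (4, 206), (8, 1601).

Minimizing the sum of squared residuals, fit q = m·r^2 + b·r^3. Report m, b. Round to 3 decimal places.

Entries of MᵀM: Σr^2·r^2 = 4450, Σr^2·r^3 = 33582, Σr^3·r^3 = 267034.
Right-hand side: Σr^2·q = 105244, Σr^3·q = 835056.
So MᵀM·[m, b]ᵀ = Mᵀq: [[4450, 33582]; [33582, 267034]]·[m, b]ᵀ = [105244, 835056]ᵀ.
det = 4450·267034 − 33582² = 60550576.
m = (105244·267034 − 33582·835056)/60550576 = 7609463/7568822; b = (4450·835056 − 33582·105244)/60550576 = 22711899/7568822.

m = 1.005, b = 3.001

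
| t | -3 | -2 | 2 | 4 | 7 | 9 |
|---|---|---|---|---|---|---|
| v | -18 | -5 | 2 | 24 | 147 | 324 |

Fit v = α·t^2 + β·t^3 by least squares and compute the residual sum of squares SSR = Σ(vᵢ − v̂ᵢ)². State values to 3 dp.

SSR = 0.930

Sums needed: Σt^2·t^2 = 9331, Σt^2·t^3 = 76637, Σt^3·t^3 = 654043.
For Mᵀv: Σt^2·v = 33657, Σt^3·v = 288695.
Normal equations: [[9331, 76637]; [76637, 654043]]·[α, β]ᵀ = [33657, 288695]ᵀ.
Eliminating β: 654043·(row 1) − 76637·(row 2) gives 229645464·α = 654043·33657 − 76637·288695 = -111593464, so α = -13949183/28705683.
Then β = (288695 − 76637·(-13949183/28705683))/654043 = 14305192/28705683.
Residuals: -1639821/9568561, 26709853/28705683, -411146/9568561, -3408968/28705683, -3435488/28705683, 680049/9568561; SSR = 26709853/28705683.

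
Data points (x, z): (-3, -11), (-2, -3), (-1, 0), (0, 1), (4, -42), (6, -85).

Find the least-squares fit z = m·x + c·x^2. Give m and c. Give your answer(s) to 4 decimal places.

m = -2.3632, c = -1.9796

Sums needed: Σx·x = 66, Σx·x^2 = 244, Σx^2·x^2 = 1650.
And Σx·z = -639, Σx^2·z = -3843.
MᵀM·[m, c]ᵀ = Mᵀz becomes [[66, 244]; [244, 1650]]·[m, c]ᵀ = [-639, -3843]ᵀ.
Δ = 66·1650 − 244² = 49364.
m = ((-639)·1650 − 244·(-3843))/49364 = -58329/24682; c = (66·(-3843) − 244·(-639))/49364 = -48861/24682.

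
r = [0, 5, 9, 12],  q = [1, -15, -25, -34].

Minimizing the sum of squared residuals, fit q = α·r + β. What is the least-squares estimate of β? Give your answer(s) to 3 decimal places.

Sums needed: Σr·r = 250, Σr = 26, Σ1 = 4.
For Xᵀq: Σr·q = -708, Σq = -73.
Normal equations: [[250, 26]; [26, 4]]·[α, β]ᵀ = [-708, -73]ᵀ.
Eliminating β: 4·(row 1) − 26·(row 2) gives 324·α = 4·(-708) − 26·(-73) = -934, so α = -467/162.
Then β = ((-73) − 26·(-467/162))/4 = 79/162.

β = 0.488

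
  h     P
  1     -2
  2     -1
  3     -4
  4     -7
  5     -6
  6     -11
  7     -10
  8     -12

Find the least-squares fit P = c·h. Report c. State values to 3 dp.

Entries of XᵀX: Σh·h = 204.
Right-hand side: Σh·P = -306.
Normal equations: [[204]]·[c]ᵀ = [-306]ᵀ.
Hence c = -306 / 204 ≈ -1.5.

c = -1.500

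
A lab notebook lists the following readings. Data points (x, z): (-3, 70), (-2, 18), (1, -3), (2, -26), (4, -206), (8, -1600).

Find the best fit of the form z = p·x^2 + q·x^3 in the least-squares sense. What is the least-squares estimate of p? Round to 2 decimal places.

The normal system MᵀM·[p, q]ᵀ = Mᵀz is [[4466, 33550]; [33550, 267098]]·[p, q]ᵀ = [-105101, -834629]ᵀ.
Eliminating q: 267098·(row 1) − 33550·(row 2) gives 67257168·p = 267098·(-105101) − 33550·(-834629) = -70463948, so p = -17615987/16814292.
Then q = ((-834629) − 33550·(-17615987/16814292))/267098 = -4575331/1528572.

p = -1.05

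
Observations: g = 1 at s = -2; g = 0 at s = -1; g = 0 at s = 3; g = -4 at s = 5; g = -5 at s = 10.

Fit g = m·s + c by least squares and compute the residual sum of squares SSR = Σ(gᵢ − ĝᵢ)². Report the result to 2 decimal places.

Normal-equation sums: Σs·s = 139, Σs = 15, Σ1 = 5.
Right-hand side: Σs·g = -72, Σg = -8.
AᵀA·[m, c]ᵀ = Aᵀg becomes [[139, 15]; [15, 5]]·[m, c]ᵀ = [-72, -8]ᵀ.
Eliminating c: 5·(row 1) − 15·(row 2) gives 470·m = 5·(-72) − 15·(-8) = -240, so m = -24/47.
Then c = ((-8) − 15·(-24/47))/5 = -16/235.
Residuals: 11/235, -104/235, 8/5, -324/235, 41/235; SSR = 1102/235.

SSR = 4.69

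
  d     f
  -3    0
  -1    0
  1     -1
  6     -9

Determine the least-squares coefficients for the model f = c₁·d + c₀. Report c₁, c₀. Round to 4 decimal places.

Setting ∂/∂c₁ … = 0 gives: 47·c₁ + 3·c₀ = -55;  3·c₁ + 4·c₀ = -10.
(Σd·d = 47, Σd = 3, Σ1 = 4, Σd·f = -55, Σf = -10.)
Δ = 47·4 − 3² = 179.
c₁ = ((-55)·4 − 3·(-10))/179 = -190/179; c₀ = (47·(-10) − 3·(-55))/179 = -305/179.

c₁ = -1.0615, c₀ = -1.7039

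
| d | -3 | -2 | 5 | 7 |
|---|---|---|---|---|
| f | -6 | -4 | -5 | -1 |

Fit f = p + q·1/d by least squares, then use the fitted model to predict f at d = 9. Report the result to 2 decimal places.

f̂ = -3.42

Normal-equation sums: Σ1 = 4, Σ1/d = -103/210, Σ1/d·1/d = 18589/44100.
Moment sums: Σf = -16, Σ1/d·f = 20/7.
So XᵀX·[p, q]ᵀ = Xᵀf: [[4, -103/210]; [-103/210, 18589/44100]]·[p, q]ᵀ = [-16, 20/7]ᵀ.
det = 4·(18589/44100) − (-103/210)² = 7083/4900.
p = ((-16)·(18589/44100) − (-103/210)·(20/7))/(7083/4900) = -235624/63747; q = (4·(20/7) − (-103/210)·(-16))/(7083/4900) = 52640/21249.
At d = 9: f̂ = (-235624/63747)·(1) + (52640/21249)·(1/9) = -654232/191241.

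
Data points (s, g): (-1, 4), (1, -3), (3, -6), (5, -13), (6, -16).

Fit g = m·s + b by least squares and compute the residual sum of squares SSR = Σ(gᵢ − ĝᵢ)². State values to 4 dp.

With design matrix M, MᵀM = [[72, 14]; [14, 5]] and Mᵀg = [-186, -34]ᵀ.
det = 72·5 − 14² = 164.
m = ((-186)·5 − 14·(-34))/164 = -227/82; b = (72·(-34) − 14·(-186))/164 = 39/41.
Residuals: 23/82, -97/82, 111/82, -9/82, -14/41; SSR = 141/41.

SSR = 3.4390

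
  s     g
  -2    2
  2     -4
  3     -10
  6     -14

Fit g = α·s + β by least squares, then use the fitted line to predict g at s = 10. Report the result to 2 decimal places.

ĝ = -22.47

Normal-equation sums: Σs·s = 53, Σs = 9, Σ1 = 4.
Right-hand side: Σs·g = -126, Σg = -26.
Δ = 53·4 − 9² = 131.
α = ((-126)·4 − 9·(-26))/131 = -270/131; β = (53·(-26) − 9·(-126))/131 = -244/131.
At s = 10: ĝ = (-270/131)·(10) + (-244/131)·(1) = -2944/131.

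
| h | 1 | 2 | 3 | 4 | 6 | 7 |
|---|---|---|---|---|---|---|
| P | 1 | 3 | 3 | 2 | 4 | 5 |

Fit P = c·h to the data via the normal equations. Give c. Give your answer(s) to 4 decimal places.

c = 0.7217

The normal system XᵀX·[c]ᵀ = XᵀP is [[115]]·[c]ᵀ = [83]ᵀ.
c = 83/115 = 0.721739.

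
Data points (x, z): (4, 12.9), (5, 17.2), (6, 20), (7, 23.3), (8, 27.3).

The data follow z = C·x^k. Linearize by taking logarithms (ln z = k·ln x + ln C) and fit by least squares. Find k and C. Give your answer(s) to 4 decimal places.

With ln zᵢ as the transformed response and ln xᵢ as the regressor:
Sums: Σln x = 8.8128, Σ(ln x)² = 15.8331, Σln z = 14.8532, Σln x·ln z = 26.4945.
Normal system: [[15.8331, 8.8128]; [8.8128, 5]]·[k, ln C]ᵀ = [26.4945, 14.8532]ᵀ.
Δ = 15.8331·5 − (8.8128)² = 1.4995; k = (26.4945·5 − 8.8128·14.8532)/1.4995 = 1.04930, ln C = (15.8331·14.8532 − 8.8128·26.4945)/1.4995 = 1.12118, so C = exp(1.12118) = 3.06849.

k = 1.0493, C = 3.0685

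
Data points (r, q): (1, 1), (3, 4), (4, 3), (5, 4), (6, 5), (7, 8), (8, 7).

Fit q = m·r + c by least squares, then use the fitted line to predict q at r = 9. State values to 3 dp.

q̂ = 8.324

AᵀA·[m, c]ᵀ = Aᵀq reads: 200·m + 34·c = 187;  34·m + 7·c = 32.
(Σr·r = 200, Σr = 34, Σ1 = 7, Σr·q = 187, Σq = 32.)
Δ = 200·7 − 34² = 244.
m = (187·7 − 34·32)/244 = 221/244; c = (200·32 − 34·187)/244 = 21/122.
At r = 9: q̂ = (221/244)·(9) + (21/122)·(1) = 2031/244.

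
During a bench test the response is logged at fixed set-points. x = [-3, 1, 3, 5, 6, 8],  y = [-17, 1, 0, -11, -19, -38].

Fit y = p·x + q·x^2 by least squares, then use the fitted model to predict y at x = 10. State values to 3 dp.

ŷ = -67.410

The normal system MᵀM·[p, q]ᵀ = Mᵀy is [[144, 854]; [854, 6180]]·[p, q]ᵀ = [-421, -3543]ᵀ.
Determinant 144·6180 − 854² = 160604.
p = ((-421)·6180 − 854·(-3543))/160604 = 211971/80302; q = (144·(-3543) − 854·(-421))/160604 = -75329/80302.
At x = 10: ŷ = (211971/80302)·(10) + (-75329/80302)·(100) = -2706595/40151.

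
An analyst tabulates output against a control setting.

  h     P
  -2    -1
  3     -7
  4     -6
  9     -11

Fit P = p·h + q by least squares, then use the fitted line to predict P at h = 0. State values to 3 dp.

P̂ = -3.123

From the data, Σh·h = 110, Σh = 14, Σ1 = 4.
Right-hand side: Σh·P = -142, ΣP = -25.
So MᵀM·[p, q]ᵀ = MᵀP: [[110, 14]; [14, 4]]·[p, q]ᵀ = [-142, -25]ᵀ.
Eliminating q: 4·(row 1) − 14·(row 2) gives 244·p = 4·(-142) − 14·(-25) = -218, so p = -109/122.
Then q = ((-25) − 14·(-109/122))/4 = -381/122.
At h = 0: P̂ = (-109/122)·(0) + (-381/122)·(1) = -381/122.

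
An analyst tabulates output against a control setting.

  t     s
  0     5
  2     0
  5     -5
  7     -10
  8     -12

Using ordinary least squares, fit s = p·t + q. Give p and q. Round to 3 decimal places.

p = -2.084, q = 4.770

With design matrix X, XᵀX = [[142, 22]; [22, 5]] and Xᵀs = [-191, -22]ᵀ.
Δ = 142·5 − 22² = 226.
p = ((-191)·5 − 22·(-22))/226 = -471/226; q = (142·(-22) − 22·(-191))/226 = 539/113.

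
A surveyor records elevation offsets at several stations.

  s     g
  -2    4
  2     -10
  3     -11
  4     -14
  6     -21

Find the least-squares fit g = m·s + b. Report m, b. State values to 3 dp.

AᵀA·[m, b]ᵀ = Aᵀg reads: 69·m + 13·b = -243;  13·m + 5·b = -52.
Δ = 69·5 − 13² = 176.
m = ((-243)·5 − 13·(-52))/176 = -49/16; b = (69·(-52) − 13·(-243))/176 = -39/16.

m = -3.063, b = -2.438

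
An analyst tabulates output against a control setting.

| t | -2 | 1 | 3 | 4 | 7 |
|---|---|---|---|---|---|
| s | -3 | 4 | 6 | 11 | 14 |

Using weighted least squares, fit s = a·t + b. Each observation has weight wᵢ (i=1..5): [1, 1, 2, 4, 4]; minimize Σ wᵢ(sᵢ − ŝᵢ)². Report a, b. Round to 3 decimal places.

AᵀWA·[a, b]ᵀ = AᵀWs reads: 283·a + 49·b = 614;  49·a + 12·b = 113.
(Σwᵢ·t·t = 283, Σwᵢ·t = 49, Σwᵢ·1 = 12, Σwᵢ·t·s = 614, Σwᵢ·s = 113.)
Δ = 283·12 − 49² = 995.
a = (614·12 − 49·113)/995 = 1831/995; b = (283·113 − 49·614)/995 = 1893/995.

a = 1.840, b = 1.903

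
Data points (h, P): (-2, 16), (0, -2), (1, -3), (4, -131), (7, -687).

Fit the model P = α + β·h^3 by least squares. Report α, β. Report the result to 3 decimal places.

α = -1.421, β = -2.000

Entries of AᵀA: Σ1 = 5, Σh^3 = 400, Σh^3·h^3 = 121810.
Right-hand side: ΣP = -807, Σh^3·P = -244156.
AᵀA·[α, β]ᵀ = AᵀP becomes [[5, 400]; [400, 121810]]·[α, β]ᵀ = [-807, -244156]ᵀ.
Δ = 5·121810 − 400² = 449050.
α = ((-807)·121810 − 400·(-244156))/449050 = -63827/44905; β = (5·(-244156) − 400·(-807))/449050 = -89798/44905.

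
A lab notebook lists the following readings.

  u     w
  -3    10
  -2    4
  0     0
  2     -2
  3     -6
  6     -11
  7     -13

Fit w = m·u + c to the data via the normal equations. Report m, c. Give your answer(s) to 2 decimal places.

m = -2.11, c = 1.35

Sums needed: Σu·u = 111, Σu = 13, Σ1 = 7.
For Xᵀw: Σu·w = -217, Σw = -18.
Determinant 111·7 − 13² = 608.
m = ((-217)·7 − 13·(-18))/608 = -1285/608; c = (111·(-18) − 13·(-217))/608 = 823/608.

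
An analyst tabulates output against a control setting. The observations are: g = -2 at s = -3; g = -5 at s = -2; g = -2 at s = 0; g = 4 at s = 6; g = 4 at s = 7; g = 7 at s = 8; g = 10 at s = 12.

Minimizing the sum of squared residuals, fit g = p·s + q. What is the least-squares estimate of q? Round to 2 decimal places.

Setting ∂/∂p … = 0 gives: 306·p + 28·q = 244;  28·p + 7·q = 16.
(Σs·s = 306, Σs = 28, Σ1 = 7, Σs·g = 244, Σg = 16.)
det = 306·7 − 28² = 1358.
p = (244·7 − 28·16)/1358 = 90/97; q = (306·16 − 28·244)/1358 = -968/679.

q = -1.43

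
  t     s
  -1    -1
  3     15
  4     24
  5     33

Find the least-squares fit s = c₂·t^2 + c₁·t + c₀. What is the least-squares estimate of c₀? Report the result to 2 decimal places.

From the data, Σt^2·t^2 = 963, Σt^2·t = 215, Σt^2 = 51, Σt·t = 51, Σt = 11, Σ1 = 4.
For Aᵀs: Σt^2·s = 1343, Σt·s = 307, Σs = 71.
Inverting the 3×3 Gram matrix, [c₂, c₁, c₀]ᵀ = [365/451, 1114/451, 288/451]ᵀ.

c₀ = 0.64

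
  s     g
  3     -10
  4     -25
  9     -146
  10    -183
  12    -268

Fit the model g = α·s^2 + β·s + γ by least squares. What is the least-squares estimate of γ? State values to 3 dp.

Normal-equation sums: Σs^2·s^2 = 37634, Σs^2·s = 3548, Σs^2 = 350, Σs·s = 350, Σs = 38, Σ1 = 5.
For Xᵀg: Σs^2·g = -69208, Σs·g = -6490, Σg = -632.
So XᵀX·[α, β, γ]ᵀ = Xᵀg: [[37634, 3548, 350]; [3548, 350, 38]; [350, 38, 5]]·[α, β, γ]ᵀ = [-69208, -6490, -632]ᵀ.
Solving the 3×3 system (Gaussian elimination) gives α = -12568/6357, β = 7147/6357, γ = 562/163.

γ = 3.448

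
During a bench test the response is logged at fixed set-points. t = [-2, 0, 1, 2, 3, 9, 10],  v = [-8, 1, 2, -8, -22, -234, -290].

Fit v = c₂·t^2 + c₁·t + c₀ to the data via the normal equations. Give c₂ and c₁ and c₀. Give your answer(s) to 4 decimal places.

c₂ = -2.9567, c₁ = 0.2297, c₀ = 3.4422

With design matrix A, AᵀA = [[16675, 1757, 199]; [1757, 199, 23]; [199, 23, 7]] and Aᵀv = [-48214, -5070, -559]ᵀ.
Row-reducing yields c₂ = -54799/18534, c₁ = 38311/166806, c₀ = 287093/83403.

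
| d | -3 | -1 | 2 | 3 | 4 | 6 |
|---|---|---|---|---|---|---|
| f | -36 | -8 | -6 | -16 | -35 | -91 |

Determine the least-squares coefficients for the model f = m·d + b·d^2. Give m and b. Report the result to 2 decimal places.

m = 3.24, b = -3.04

Forming MᵀM = [[75, 287]; [287, 1731]] and Mᵀf = [-630, -4336]ᵀ gives MᵀM·[m, b]ᵀ = Mᵀf.
det = 75·1731 − 287² = 47456.
m = ((-630)·1731 − 287·(-4336))/47456 = 76951/23728; b = (75·(-4336) − 287·(-630))/47456 = -72195/23728.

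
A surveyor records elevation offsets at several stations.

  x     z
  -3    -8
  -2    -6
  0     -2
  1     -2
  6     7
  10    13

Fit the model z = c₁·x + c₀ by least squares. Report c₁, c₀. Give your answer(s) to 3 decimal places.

Normal-equation sums: Σx·x = 150, Σx = 12, Σ1 = 6.
Right-hand side: Σx·z = 206, Σz = 2.
Normal equations: [[150, 12]; [12, 6]]·[c₁, c₀]ᵀ = [206, 2]ᵀ.
Determinant 150·6 − 12² = 756.
c₁ = (206·6 − 12·2)/756 = 101/63; c₀ = (150·2 − 12·206)/756 = -181/63.

c₁ = 1.603, c₀ = -2.873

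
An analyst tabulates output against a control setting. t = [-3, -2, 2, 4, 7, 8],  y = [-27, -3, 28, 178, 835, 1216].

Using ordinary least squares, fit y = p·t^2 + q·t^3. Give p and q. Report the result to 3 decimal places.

With design matrix A, AᵀA = [[6866, 50356]; [50356, 384746]] and Aᵀy = [121444, 921366]ᵀ.
Eliminating q: 384746·(row 1) − 50356·(row 2) gives 105939300·p = 384746·121444 − 50356·921366 = 328786928, so p = 82196732/26484825.
Then q = (921366 − 50356·(82196732/26484825))/384746 = 52666223/26484825.

p = 3.104, q = 1.989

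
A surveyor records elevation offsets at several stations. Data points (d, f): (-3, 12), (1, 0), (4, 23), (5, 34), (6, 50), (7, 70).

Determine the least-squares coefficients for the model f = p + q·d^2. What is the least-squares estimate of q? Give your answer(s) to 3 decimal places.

XᵀX·[p, q]ᵀ = Xᵀf reads: 6·p + 136·q = 189;  136·p + 4660·q = 6556.
Δ = 6·4660 − 136² = 9464.
p = (189·4660 − 136·6556)/9464 = -2719/2366; q = (6·6556 − 136·189)/9464 = 1704/1183.

q = 1.440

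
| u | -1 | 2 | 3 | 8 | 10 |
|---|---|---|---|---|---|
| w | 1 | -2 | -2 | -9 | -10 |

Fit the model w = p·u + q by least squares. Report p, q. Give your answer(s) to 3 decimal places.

p = -1.062, q = 0.271

Sums needed: Σu·u = 178, Σu = 22, Σ1 = 5.
Right-hand side: Σu·w = -183, Σw = -22.
Eliminating q: 5·(row 1) − 22·(row 2) gives 406·p = 5·(-183) − 22·(-22) = -431, so p = -431/406.
Then q = ((-22) − 22·(-431/406))/5 = 55/203.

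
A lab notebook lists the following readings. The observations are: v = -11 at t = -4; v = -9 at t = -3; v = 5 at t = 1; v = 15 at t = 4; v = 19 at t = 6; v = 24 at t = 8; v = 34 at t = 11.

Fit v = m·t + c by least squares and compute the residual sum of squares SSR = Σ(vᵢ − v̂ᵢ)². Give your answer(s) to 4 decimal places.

SSR = 6.8544

From the data, Σt·t = 263, Σt = 23, Σ1 = 7.
Right-hand side: Σt·v = 816, Σv = 77.
Δ = 263·7 − 23² = 1312.
m = (816·7 − 23·77)/1312 = 3941/1312; c = (263·77 − 23·816)/1312 = 1483/1312.
Residuals: -151/1312, -367/328, 71/82, 2433/1312, -201/1312, -1523/1312, -113/656; SSR = 8993/1312.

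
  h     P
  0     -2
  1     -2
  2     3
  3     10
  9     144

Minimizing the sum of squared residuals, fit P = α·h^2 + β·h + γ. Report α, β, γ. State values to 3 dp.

α = 2.014, β = -1.913, γ = -1.925

Forming XᵀX = [[6659, 765, 95]; [765, 95, 15]; [95, 15, 5]] and XᵀP = [11764, 1330, 153]ᵀ gives XᵀX·[α, β, γ]ᵀ = XᵀP.
Inverting the 3×3 Gram matrix, [α, β, γ]ᵀ = [2477/1230, -3921/2050, -5918/3075]ᵀ.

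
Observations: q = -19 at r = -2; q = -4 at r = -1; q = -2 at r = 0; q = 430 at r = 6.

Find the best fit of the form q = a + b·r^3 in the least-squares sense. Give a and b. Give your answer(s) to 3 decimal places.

a = -2.336, b = 2.002

The normal equations are: 4·a + 207·b = 405;  207·a + 46721·b = 93036.
Eliminating b: 46721·(row 1) − 207·(row 2) gives 144035·a = 46721·405 − 207·93036 = -336447, so a = -336447/144035.
Then b = (93036 − 207·(-336447/144035))/46721 = 288309/144035.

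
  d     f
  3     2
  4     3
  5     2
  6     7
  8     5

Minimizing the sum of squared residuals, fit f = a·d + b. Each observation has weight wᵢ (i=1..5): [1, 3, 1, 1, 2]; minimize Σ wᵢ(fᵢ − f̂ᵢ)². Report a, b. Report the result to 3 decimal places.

With design matrix M, MᵀWM = [[246, 42]; [42, 8]] and MᵀWf = [174, 30]ᵀ.
Δ = 246·8 − 42² = 204.
a = (174·8 − 42·30)/204 = 11/17; b = (246·30 − 42·174)/204 = 6/17.

a = 0.647, b = 0.353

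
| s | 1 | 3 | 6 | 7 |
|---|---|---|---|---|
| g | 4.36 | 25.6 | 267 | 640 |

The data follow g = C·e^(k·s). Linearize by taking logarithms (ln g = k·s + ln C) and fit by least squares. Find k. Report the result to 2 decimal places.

Taking logs, ln g = k·s + ln C, so regress ln g on s.
Σs = 17.0000, Σ(s)² = 95.0000, Σln g = 16.7638, Σs·ln g = 89.9540.
Equations: 95.0000·k + 17.0000·ln C = 89.9540;  17.0000·k + 4·ln C = 16.7638.
Solving (det = 91.0000): k = 0.82233, ln C = 0.69605.

k = 0.82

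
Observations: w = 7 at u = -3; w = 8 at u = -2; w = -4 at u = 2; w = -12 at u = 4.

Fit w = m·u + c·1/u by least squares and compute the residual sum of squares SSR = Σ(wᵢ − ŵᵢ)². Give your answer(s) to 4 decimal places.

SSR = 10.8896

The normal equations are: 33·m + 4·c = -93;  4·m + (97/144)·c = -34/3.
det = 33·(97/144) − 4² = 299/48.
m = ((-93)·(97/144) − 4·(-34/3))/(299/48) = -831/299; c = (33·(-34/3) − 4·(-93))/(299/48) = -96/299.
Residuals: -432/299, 682/299, 514/299, -240/299; SSR = 3256/299.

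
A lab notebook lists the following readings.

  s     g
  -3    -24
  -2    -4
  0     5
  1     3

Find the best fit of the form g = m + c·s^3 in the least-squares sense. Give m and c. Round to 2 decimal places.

m = 3.63, c = 1.02

The normal system AᵀA·[m, c]ᵀ = Aᵀg is [[4, -34]; [-34, 794]]·[m, c]ᵀ = [-20, 683]ᵀ.
Δ = 4·794 − (-34)² = 2020.
m = ((-20)·794 − (-34)·683)/2020 = 3671/1010; c = (4·683 − (-34)·(-20))/2020 = 513/505.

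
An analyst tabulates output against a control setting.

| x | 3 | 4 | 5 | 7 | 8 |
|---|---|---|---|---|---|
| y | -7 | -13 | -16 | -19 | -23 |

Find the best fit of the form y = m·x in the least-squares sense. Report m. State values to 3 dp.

Forming AᵀA = [[163]] and Aᵀy = [-470]ᵀ gives AᵀA·[m]ᵀ = Aᵀy.
m = (-470)/163 = -2.88344.

m = -2.883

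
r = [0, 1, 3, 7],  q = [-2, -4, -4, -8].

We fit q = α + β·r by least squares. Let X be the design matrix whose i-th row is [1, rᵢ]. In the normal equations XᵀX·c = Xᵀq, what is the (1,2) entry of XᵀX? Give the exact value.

11

Row 1 ↔ basis 1, column 2 ↔ basis r, so (XᵀX)_{1,2} = Σᵢ r = (1)·(0) + (1)·(1) + (1)·(3) + (1)·(7) = 11.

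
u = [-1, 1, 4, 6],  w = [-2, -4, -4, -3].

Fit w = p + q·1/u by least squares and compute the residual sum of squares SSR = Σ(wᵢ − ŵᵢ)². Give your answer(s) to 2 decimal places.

SSR = 0.50

AᵀA·[p, q]ᵀ = Aᵀw reads: 4·p + (5/12)·q = -13;  (5/12)·p + (301/144)·q = -7/2.
(Σ1 = 4, Σ1/u = 5/12, Σ1/u·1/u = 301/144, Σw = -13, Σ1/u·w = -7/2.)
Eliminating q: (301/144)·(row 1) − (5/12)·(row 2) gives (131/16)·p = (301/144)·(-13) − (5/12)·(-7/2) = -3703/144, so p = -3703/1179.
Then q = ((-7/2) − (5/12)·(-3703/1179))/(301/144) = -412/393.
Residuals: 109/1179, 223/1179, -704/1179, 124/393; SSR = 590/1179.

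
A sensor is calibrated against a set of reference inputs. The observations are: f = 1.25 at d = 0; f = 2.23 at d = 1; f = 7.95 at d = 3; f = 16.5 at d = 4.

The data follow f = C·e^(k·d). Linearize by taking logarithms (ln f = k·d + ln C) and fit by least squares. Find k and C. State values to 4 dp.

With ln fᵢ as the transformed response and dᵢ as the regressor:
XᵀX = [[26.0000, 8.0000]; [8.0000, 4]], rhs = [18.2350, 5.9017]ᵀ  (here Σd = 8.0000, Σ(d)² = 26.0000, Σln f = 5.9017, Σd·ln f = 18.2350).
Δ = 26.0000·4 − (8.0000)² = 40.0000; k = (18.2350·4 − 8.0000·5.9017)/40.0000 = 0.64316, ln C = (26.0000·5.9017 − 8.0000·18.2350)/40.0000 = 0.18910, so C = exp(0.18910) = 1.20816.

k = 0.6432, C = 1.2082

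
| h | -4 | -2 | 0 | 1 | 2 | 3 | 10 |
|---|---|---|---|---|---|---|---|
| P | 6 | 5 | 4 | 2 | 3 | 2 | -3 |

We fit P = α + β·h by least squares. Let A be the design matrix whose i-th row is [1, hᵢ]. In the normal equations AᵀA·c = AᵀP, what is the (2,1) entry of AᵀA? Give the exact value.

10

Row 2 ↔ basis h, column 1 ↔ basis 1, so (AᵀA)_{2,1} = Σᵢ h = (-4)·(1) + (-2)·(1) + (0)·(1) + (1)·(1) + (2)·(1) + (3)·(1) + (10)·(1) = 10.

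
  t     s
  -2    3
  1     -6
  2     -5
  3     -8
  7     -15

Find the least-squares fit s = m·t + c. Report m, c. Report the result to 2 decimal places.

m = -1.93, c = -1.94

The normal equations are: 67·m + 11·c = -151;  11·m + 5·c = -31.
Determinant 67·5 − 11² = 214.
m = ((-151)·5 − 11·(-31))/214 = -207/107; c = (67·(-31) − 11·(-151))/214 = -208/107.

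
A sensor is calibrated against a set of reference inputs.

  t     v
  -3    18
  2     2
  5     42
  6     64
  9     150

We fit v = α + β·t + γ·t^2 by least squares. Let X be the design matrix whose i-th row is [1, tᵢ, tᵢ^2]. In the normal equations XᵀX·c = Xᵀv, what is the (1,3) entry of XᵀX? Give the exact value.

155

Row 1 ↔ basis 1, column 3 ↔ basis t^2, so (XᵀX)_{1,3} = Σᵢ t^2 = (1)·(9) + (1)·(4) + (1)·(25) + (1)·(36) + (1)·(81) = 155.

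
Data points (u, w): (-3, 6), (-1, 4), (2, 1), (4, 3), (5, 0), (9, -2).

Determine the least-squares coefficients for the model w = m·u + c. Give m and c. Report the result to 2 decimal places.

m = -0.62, c = 3.66

XᵀX·[m, c]ᵀ = Xᵀw reads: 136·m + 16·c = -26;  16·m + 6·c = 12.
(Σu·u = 136, Σu = 16, Σ1 = 6, Σu·w = -26, Σw = 12.)
det = 136·6 − 16² = 560.
m = ((-26)·6 − 16·12)/560 = -87/140; c = (136·12 − 16·(-26))/560 = 128/35.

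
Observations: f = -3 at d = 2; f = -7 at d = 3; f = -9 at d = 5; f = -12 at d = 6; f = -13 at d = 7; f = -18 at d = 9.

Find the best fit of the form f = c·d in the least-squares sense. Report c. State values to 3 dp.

c = -1.946

From the data, Σd·d = 204.
Moment sums: Σd·f = -397.
Hence c = -397 / 204 ≈ -1.94608.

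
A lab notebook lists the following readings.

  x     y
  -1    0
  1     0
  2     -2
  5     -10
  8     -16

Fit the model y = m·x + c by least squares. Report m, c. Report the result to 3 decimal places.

m = -1.960, c = 0.280

Sums needed: Σx·x = 95, Σx = 15, Σ1 = 5.
Right-hand side: Σx·y = -182, Σy = -28.
Eliminating c: 5·(row 1) − 15·(row 2) gives 250·m = 5·(-182) − 15·(-28) = -490, so m = -49/25.
Then c = ((-28) − 15·(-49/25))/5 = 7/25.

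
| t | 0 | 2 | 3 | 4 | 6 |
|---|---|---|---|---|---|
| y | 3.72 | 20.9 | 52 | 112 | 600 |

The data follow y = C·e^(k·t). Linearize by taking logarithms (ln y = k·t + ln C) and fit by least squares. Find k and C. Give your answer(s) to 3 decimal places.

k = 0.846, C = 3.837

Let Y = ln y. Fitting Y = k·t + ln C by least squares:
Σt = 15.0000, Σ(t)² = 65.0000, Σln y = 19.4201, Σt·ln y = 75.1888.
Equations: 65.0000·k + 15.0000·ln C = 75.1888;  15.0000·k + 5·ln C = 19.4201.
Solving (det = 100.0000): k = 0.84642, ln C = 1.34477, so C = exp(1.34477) = 3.83732.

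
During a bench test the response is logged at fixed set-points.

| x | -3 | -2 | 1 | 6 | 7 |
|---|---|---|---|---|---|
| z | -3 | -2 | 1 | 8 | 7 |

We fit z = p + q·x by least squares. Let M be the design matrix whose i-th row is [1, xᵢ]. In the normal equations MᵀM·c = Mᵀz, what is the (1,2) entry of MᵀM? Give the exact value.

Row 1 ↔ basis 1, column 2 ↔ basis x, so (MᵀM)_{1,2} = Σᵢ x = (1)·(-3) + (1)·(-2) + (1)·(1) + (1)·(6) + (1)·(7) = 9.

9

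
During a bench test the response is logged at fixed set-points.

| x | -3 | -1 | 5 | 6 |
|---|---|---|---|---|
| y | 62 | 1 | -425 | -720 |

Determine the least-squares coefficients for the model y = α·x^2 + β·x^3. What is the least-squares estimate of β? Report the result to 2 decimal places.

β = -2.99

The normal equations are: 2003·α + 10657·β = -35986;  10657·α + 63011·β = -210320.
(Σx^2·x^2 = 2003, Σx^2·x^3 = 10657, Σx^3·x^3 = 63011, Σx^2·y = -35986, Σx^3·y = -210320.)
Eliminating β: 63011·(row 1) − 10657·(row 2) gives 12639384·α = 63011·(-35986) − 10657·(-210320) = -26133606, so α = -1451867/702188.
Then β = ((-210320) − 10657·(-1451867/702188))/63011 = -2098231/702188.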